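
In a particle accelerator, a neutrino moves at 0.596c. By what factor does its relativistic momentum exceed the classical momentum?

p_rel = γmv, p_class = mv
Ratio = γ = 1/√(1 - 0.596²)
= 1/√(0.644784) = 1.245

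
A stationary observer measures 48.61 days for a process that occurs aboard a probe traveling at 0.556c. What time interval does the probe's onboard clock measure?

Dilated time Δt = 48.61 days
γ = 1/√(1 - 0.556²) = 1.2031
Δt₀ = Δt/γ = 48.61/1.2031 = 40.40 days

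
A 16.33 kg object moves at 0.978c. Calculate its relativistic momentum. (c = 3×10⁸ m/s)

γ = 1/√(1 - 0.978²) = 4.794
v = 0.978 × 3×10⁸ = 2.934×10⁸ m/s
p = γmv = 4.794 × 16.33 × 2.934×10⁸ = 2.297×10¹⁰ kg·m/s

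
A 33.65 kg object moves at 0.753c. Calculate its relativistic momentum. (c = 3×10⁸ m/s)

γ = 1/√(1 - 0.753²) = 1.520
v = 0.753 × 3×10⁸ = 2.259×10⁸ m/s
p = γmv = 1.520 × 33.65 × 2.259×10⁸ = 1.155×10¹⁰ kg·m/s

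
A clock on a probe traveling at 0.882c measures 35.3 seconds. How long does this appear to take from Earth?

Proper time Δt₀ = 35.3 seconds
γ = 1/√(1 - 0.882²) = 2.122
Δt = γΔt₀ = 2.122 × 35.3 = 74.91 seconds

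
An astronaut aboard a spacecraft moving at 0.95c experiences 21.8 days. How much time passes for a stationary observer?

Proper time Δt₀ = 21.8 days
γ = 1/√(1 - 0.95²) = 3.2026
Δt = γΔt₀ = 3.2026 × 21.8 = 69.82 days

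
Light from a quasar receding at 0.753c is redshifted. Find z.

β = 0.753
(1+β)/(1-β) = 1.753/0.247 = 7.097
√(7.097) = 2.664
z = 2.664 - 1 = 1.664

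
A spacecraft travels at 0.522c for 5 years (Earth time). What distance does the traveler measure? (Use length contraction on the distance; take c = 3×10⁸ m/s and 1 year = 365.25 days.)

Earth distance: d = v × t = 0.522c × 5 yr = 2.471×10¹⁶ m
γ = 1.172
d' = d/γ = 2.471×10¹⁶/1.172 = 2.108×10¹⁶ m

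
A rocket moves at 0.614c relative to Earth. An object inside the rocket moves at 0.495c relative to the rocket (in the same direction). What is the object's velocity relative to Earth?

u = (u' + v)/(1 + u'v/c²)
Numerator: 0.495 + 0.614 = 1.109
Denominator: 1 + 0.30393 = 1.30393
u = 1.109/1.30393 = 0.8505c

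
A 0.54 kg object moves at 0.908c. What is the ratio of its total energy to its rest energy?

E = γmc², E₀ = mc²
E/E₀ = γ = 1/√(1 - 0.908²) = 2.387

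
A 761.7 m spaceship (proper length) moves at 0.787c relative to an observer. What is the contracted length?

Proper length L₀ = 761.7 m
γ = 1/√(1 - 0.787²) = 1.621
L = L₀/γ = 761.7/1.621 = 469.9 m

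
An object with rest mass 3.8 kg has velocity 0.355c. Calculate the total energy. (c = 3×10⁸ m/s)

γ = 1/√(1 - 0.355²) = 1.0697
mc² = 3.8 × (3×10⁸)² = 3.420×10¹⁷ J
E = γmc² = 1.0697 × 3.420×10¹⁷ = 3.658×10¹⁷ J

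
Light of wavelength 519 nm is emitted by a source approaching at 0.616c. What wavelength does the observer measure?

β = 0.616
Wavelength Doppler factor = √(0.384/1.616) = √(0.23762) = 0.4875
λ_obs = 519 × 0.4875 = 253.0 nm (blueshift)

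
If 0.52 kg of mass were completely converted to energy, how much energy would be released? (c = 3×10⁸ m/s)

Using E = mc²:
c² = (3×10⁸)² = 9×10¹⁶ m²/s²
E = 0.52 × 9×10¹⁶ = 4.680×10¹⁶ J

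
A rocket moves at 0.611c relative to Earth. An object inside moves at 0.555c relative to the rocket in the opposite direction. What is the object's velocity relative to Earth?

Object's velocity in rocket frame is u' = -0.555c
u = (u' + v)/(1 + u'v/c²) = (v - 0.555)/(1 - 0.555·v/c²)
Numerator: 0.611 - 0.555 = 0.056
Denominator: 1 - 0.339105 = 0.660895
u = 0.056/0.660895 = 0.08473c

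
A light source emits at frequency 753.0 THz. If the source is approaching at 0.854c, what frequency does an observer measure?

β = v/c = 0.854
(1+β)/(1-β) = 1.854/0.146 = 12.6986
Doppler factor = √(12.6986) = 3.5635
f_obs = 753.0 × 3.5635 = 2683 THz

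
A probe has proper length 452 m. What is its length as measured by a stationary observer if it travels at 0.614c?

Proper length L₀ = 452 m
γ = 1/√(1 - 0.614²) = 1.2669
L = L₀/γ = 452/1.2669 = 356.8 m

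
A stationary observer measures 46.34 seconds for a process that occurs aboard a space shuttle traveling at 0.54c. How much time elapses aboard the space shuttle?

Dilated time Δt = 46.34 seconds
γ = 1/√(1 - 0.54²) = 1.1881
Δt₀ = Δt/γ = 46.34/1.1881 = 39.00 seconds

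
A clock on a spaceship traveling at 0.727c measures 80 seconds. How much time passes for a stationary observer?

Proper time Δt₀ = 80 seconds
γ = 1/√(1 - 0.727²) = 1.456
Δt = γΔt₀ = 1.456 × 80 = 116.5 seconds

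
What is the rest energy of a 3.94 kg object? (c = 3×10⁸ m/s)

c² = (3×10⁸)² = 9.000×10¹⁶ m²/s²
E₀ = mc² = 3.94 × 9.000×10¹⁶ = 3.546×10¹⁷ J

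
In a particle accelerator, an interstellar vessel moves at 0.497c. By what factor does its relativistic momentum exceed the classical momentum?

p_rel = γmv, p_class = mv
Ratio = γ = 1/√(1 - 0.497²)
= 1/√(0.752991) = 1.152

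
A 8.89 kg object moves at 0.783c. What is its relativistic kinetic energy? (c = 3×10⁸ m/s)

γ = 1/√(1 - 0.783²) = 1.6077
γ - 1 = 0.6077
KE = (γ-1)mc² = 0.6077 × 8.89 × (3×10⁸)² = 4.862×10¹⁷ J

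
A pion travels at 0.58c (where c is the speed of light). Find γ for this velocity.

v/c = 0.58, so (v/c)² = 0.3364
1 - (v/c)² = 0.6636
γ = 1/√(0.6636) = 1.228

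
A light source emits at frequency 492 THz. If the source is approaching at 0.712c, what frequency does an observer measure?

β = v/c = 0.712
(1+β)/(1-β) = 1.712/0.288 = 5.9444
Doppler factor = √(5.9444) = 2.4381
f_obs = 492 × 2.4381 = 1200 THz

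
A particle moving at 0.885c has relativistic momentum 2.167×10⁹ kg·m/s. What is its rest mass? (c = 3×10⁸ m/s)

γ = 1/√(1 - 0.885²) = 2.148
v = 0.885 × 3×10⁸ = 2.655×10⁸ m/s
m = p/(γv) = 2.167×10⁹/(2.148 × 2.655×10⁸) = 3.800 kg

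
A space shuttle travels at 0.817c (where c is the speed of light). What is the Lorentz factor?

v/c = 0.817, so (v/c)² = 0.667489
1 - (v/c)² = 0.332511
γ = 1/√(0.332511) = 1.734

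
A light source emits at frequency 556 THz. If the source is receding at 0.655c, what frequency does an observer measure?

β = v/c = 0.655
(1-β)/(1+β) = 0.345/1.655 = 0.2085
Doppler factor = √(0.2085) = 0.4566
f_obs = 556 × 0.4566 = 253.9 THz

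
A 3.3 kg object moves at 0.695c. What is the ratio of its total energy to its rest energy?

E = γmc², E₀ = mc²
E/E₀ = γ = 1/√(1 - 0.695²) = 1.391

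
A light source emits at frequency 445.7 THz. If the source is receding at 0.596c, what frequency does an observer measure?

β = v/c = 0.596
(1-β)/(1+β) = 0.404/1.596 = 0.2531
Doppler factor = √(0.2531) = 0.5031
f_obs = 445.7 × 0.5031 = 224.2 THz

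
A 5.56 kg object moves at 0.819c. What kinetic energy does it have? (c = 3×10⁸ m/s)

γ = 1/√(1 - 0.819²) = 1.7428
γ - 1 = 0.7428
KE = (γ-1)mc² = 0.7428 × 5.56 × (3×10⁸)² = 3.717×10¹⁷ J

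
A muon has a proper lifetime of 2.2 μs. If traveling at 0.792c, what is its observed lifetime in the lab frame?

Proper lifetime τ₀ = 2.2 μs
γ = 1/√(1 - 0.792²) = 1.6379
τ = γτ₀ = 1.6379 × 2.2 μs = 3.603 μs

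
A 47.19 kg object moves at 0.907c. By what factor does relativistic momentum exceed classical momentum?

p_rel = γmv, p_class = mv
Ratio = γ = 1/√(1 - 0.907²) = 2.375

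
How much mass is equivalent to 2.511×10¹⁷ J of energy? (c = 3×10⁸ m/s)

From E = mc², we get m = E/c²
c² = (3×10⁸)² = 9×10¹⁶ m²/s²
m = 2.511×10¹⁷ / 9×10¹⁶ = 2.790 kg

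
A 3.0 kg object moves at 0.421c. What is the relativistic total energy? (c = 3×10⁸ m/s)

γ = 1/√(1 - 0.421²) = 1.1025
mc² = 3.0 × (3×10⁸)² = 2.700×10¹⁷ J
E = γmc² = 1.1025 × 2.700×10¹⁷ = 2.977×10¹⁷ J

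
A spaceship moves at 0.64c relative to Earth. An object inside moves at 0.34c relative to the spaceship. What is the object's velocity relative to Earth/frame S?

u = (u' + v)/(1 + u'v/c²)
Numerator: 0.34 + 0.64 = 0.98
Denominator: 1 + 0.2176 = 1.2176
u = 0.98/1.2176 = 0.8049c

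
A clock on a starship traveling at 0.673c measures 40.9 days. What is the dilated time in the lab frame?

Proper time Δt₀ = 40.9 days
γ = 1/√(1 - 0.673²) = 1.352
Δt = γΔt₀ = 1.352 × 40.9 = 55.30 days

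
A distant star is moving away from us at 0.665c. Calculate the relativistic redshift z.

β = 0.665
(1+β)/(1-β) = 1.665/0.335 = 4.970
√(4.970) = 2.229
z = 2.229 - 1 = 1.229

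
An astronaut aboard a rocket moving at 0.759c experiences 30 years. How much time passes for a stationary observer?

Proper time Δt₀ = 30 years
γ = 1/√(1 - 0.759²) = 1.536
Δt = γΔt₀ = 1.536 × 30 = 46.08 years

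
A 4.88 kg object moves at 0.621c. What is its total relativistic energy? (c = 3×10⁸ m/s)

γ = 1/√(1 - 0.621²) = 1.2758
mc² = 4.88 × (3×10⁸)² = 4.392×10¹⁷ J
E = γmc² = 1.2758 × 4.392×10¹⁷ = 5.603×10¹⁷ J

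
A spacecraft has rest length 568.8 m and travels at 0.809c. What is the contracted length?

Proper length L₀ = 568.8 m
γ = 1/√(1 - 0.809²) = 1.70123
L = L₀/γ = 568.8/1.70123 = 334.3 m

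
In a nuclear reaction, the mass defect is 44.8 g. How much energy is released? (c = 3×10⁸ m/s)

Convert mass defect: Δm = 44.8 g = 0.0448 kg
E = Δm·c² = 0.0448 × (3×10⁸)²
= 0.0448 × 9×10¹⁶ = 4.032×10¹⁵ J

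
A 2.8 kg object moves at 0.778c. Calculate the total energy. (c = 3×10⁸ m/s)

γ = 1/√(1 - 0.778²) = 1.5917
mc² = 2.8 × (3×10⁸)² = 2.520×10¹⁷ J
E = γmc² = 1.5917 × 2.520×10¹⁷ = 4.011×10¹⁷ J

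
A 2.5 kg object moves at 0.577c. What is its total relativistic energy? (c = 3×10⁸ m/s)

γ = 1/√(1 - 0.577²) = 1.2244
mc² = 2.5 × (3×10⁸)² = 2.250×10¹⁷ J
E = γmc² = 1.2244 × 2.250×10¹⁷ = 2.755×10¹⁷ J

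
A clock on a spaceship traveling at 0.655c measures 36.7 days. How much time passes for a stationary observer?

Proper time Δt₀ = 36.7 days
γ = 1/√(1 - 0.655²) = 1.3234
Δt = γΔt₀ = 1.3234 × 36.7 = 48.57 days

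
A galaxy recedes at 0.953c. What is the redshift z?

β = 0.953
(1+β)/(1-β) = 1.953/0.047 = 41.55
√(41.55) = 6.446
z = 6.446 - 1 = 5.446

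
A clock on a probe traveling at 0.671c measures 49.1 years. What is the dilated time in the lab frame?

Proper time Δt₀ = 49.1 years
γ = 1/√(1 - 0.671²) = 1.3487
Δt = γΔt₀ = 1.3487 × 49.1 = 66.22 years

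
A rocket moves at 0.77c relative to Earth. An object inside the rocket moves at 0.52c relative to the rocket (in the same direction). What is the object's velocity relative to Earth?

u = (u' + v)/(1 + u'v/c²)
Numerator: 0.52 + 0.77 = 1.29
Denominator: 1 + 0.4004 = 1.4004
u = 1.29/1.4004 = 0.9212c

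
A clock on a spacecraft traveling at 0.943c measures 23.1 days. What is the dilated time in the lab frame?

Proper time Δt₀ = 23.1 days
γ = 1/√(1 - 0.943²) = 3.0049
Δt = γΔt₀ = 3.0049 × 23.1 = 69.41 days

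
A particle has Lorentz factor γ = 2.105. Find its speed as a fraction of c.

From γ = 1/√(1 - v²/c²):
1/γ² = 1/2.105² = 0.22568
v²/c² = 1 - 0.22568 = 0.77432
v/c = √(0.77432) = 0.8800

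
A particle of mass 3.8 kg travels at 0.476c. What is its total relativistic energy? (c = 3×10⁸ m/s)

γ = 1/√(1 - 0.476²) = 1.137
mc² = 3.8 × (3×10⁸)² = 3.420×10¹⁷ J
E = γmc² = 1.137 × 3.420×10¹⁷ = 3.889×10¹⁷ J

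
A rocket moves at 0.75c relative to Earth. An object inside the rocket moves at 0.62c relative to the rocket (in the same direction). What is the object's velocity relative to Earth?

u = (u' + v)/(1 + u'v/c²)
Numerator: 0.62 + 0.75 = 1.37
Denominator: 1 + 0.465 = 1.465
u = 1.37/1.465 = 0.9352c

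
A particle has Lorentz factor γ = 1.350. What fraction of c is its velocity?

From γ = 1/√(1 - v²/c²):
1/γ² = 1/1.350² = 0.5487
v²/c² = 1 - 0.5487 = 0.4513
v/c = √(0.4513) = 0.6718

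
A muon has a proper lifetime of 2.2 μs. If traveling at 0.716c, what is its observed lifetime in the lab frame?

Proper lifetime τ₀ = 2.2 μs
γ = 1/√(1 - 0.716²) = 1.43246
τ = γτ₀ = 1.43246 × 2.2 μs = 3.151 μs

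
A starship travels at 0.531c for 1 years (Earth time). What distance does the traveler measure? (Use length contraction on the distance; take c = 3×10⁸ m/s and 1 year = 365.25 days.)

Earth distance: d = v × t = 0.531c × 1 yr = 5.027×10¹⁵ m
γ = 1.180
d' = d/γ = 5.027×10¹⁵/1.180 = 4.260×10¹⁵ m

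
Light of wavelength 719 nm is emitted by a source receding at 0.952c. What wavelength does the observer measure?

β = 0.952
Wavelength Doppler factor = √(1.952/0.048) = √(40.67) = 6.377
λ_obs = 719 × 6.377 = 4585 nm (redshift)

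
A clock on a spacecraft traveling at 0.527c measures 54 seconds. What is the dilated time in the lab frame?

Proper time Δt₀ = 54 seconds
γ = 1/√(1 - 0.527²) = 1.1767
Δt = γΔt₀ = 1.1767 × 54 = 63.54 seconds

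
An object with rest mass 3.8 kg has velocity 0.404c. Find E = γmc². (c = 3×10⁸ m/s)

γ = 1/√(1 - 0.404²) = 1.0932
mc² = 3.8 × (3×10⁸)² = 3.420×10¹⁷ J
E = γmc² = 1.0932 × 3.420×10¹⁷ = 3.739×10¹⁷ J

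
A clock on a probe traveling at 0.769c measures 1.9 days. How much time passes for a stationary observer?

Proper time Δt₀ = 1.9 days
γ = 1/√(1 - 0.769²) = 1.564
Δt = γΔt₀ = 1.564 × 1.9 = 2.972 days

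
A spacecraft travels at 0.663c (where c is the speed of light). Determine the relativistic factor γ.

v/c = 0.663, so (v/c)² = 0.439569
1 - (v/c)² = 0.560431
γ = 1/√(0.560431) = 1.336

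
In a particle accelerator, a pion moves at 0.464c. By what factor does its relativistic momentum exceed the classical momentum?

p_rel = γmv, p_class = mv
Ratio = γ = 1/√(1 - 0.464²)
= 1/√(0.784704) = 1.129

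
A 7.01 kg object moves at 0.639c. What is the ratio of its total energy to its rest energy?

E = γmc², E₀ = mc²
E/E₀ = γ = 1/√(1 - 0.639²) = 1.300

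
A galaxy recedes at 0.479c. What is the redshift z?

β = 0.479
(1+β)/(1-β) = 1.479/0.521 = 2.839
√(2.839) = 1.6849
z = 1.6849 - 1 = 0.6849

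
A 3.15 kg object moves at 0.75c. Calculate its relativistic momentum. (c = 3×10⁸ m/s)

γ = 1/√(1 - 0.75²) = 1.512
v = 0.75 × 3×10⁸ = 2.250×10⁸ m/s
p = γmv = 1.512 × 3.15 × 2.250×10⁸ = 1.072×10⁹ kg·m/s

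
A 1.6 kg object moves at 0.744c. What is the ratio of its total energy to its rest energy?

E = γmc², E₀ = mc²
E/E₀ = γ = 1/√(1 - 0.744²) = 1.497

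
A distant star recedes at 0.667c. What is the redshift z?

β = 0.667
(1+β)/(1-β) = 1.667/0.333 = 5.006
√(5.006) = 2.237
z = 2.237 - 1 = 1.237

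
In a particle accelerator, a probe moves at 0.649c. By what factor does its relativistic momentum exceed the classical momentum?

p_rel = γmv, p_class = mv
Ratio = γ = 1/√(1 - 0.649²)
= 1/√(0.578799) = 1.314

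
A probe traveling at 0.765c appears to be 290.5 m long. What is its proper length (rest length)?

Contracted length L = 290.5 m
γ = 1/√(1 - 0.765²) = 1.553
L₀ = γL = 1.553 × 290.5 = 451.1 m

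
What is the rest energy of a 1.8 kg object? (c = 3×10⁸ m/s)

c² = (3×10⁸)² = 9.000×10¹⁶ m²/s²
E₀ = mc² = 1.8 × 9.000×10¹⁶ = 1.620×10¹⁷ J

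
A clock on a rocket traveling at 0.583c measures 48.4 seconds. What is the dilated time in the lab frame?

Proper time Δt₀ = 48.4 seconds
γ = 1/√(1 - 0.583²) = 1.2308
Δt = γΔt₀ = 1.2308 × 48.4 = 59.57 seconds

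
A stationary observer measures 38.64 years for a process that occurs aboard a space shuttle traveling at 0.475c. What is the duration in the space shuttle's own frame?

Dilated time Δt = 38.64 years
γ = 1/√(1 - 0.475²) = 1.1364
Δt₀ = Δt/γ = 38.64/1.1364 = 34.00 years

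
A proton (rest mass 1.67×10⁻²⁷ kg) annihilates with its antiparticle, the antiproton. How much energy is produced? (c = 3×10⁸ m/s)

Both particles have the same rest mass, so total mass = 2m
E = 2m·c² = 2 × 1.67×10⁻²⁷ × (3×10⁸)²
= 2 × 1.67×10⁻²⁷ × 9×10¹⁶
= 3.006×10⁻¹⁰ J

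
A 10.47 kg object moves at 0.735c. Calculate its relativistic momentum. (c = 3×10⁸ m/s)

γ = 1/√(1 - 0.735²) = 1.475
v = 0.735 × 3×10⁸ = 2.205×10⁸ m/s
p = γmv = 1.475 × 10.47 × 2.205×10⁸ = 3.405×10⁹ kg·m/s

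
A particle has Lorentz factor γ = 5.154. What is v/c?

From γ = 1/√(1 - v²/c²):
1/γ² = 1/5.154² = 0.03765
v²/c² = 1 - 0.03765 = 0.9624
v/c = √(0.9624) = 0.9810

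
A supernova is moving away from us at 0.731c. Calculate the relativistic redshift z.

β = 0.731
(1+β)/(1-β) = 1.731/0.269 = 6.435
√(6.435) = 2.537
z = 2.537 - 1 = 1.537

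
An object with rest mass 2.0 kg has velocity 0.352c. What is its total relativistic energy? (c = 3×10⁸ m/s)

γ = 1/√(1 - 0.352²) = 1.0684
mc² = 2.0 × (3×10⁸)² = 1.800×10¹⁷ J
E = γmc² = 1.0684 × 1.800×10¹⁷ = 1.923×10¹⁷ J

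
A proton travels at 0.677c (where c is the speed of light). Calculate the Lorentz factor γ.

v/c = 0.677, so (v/c)² = 0.458329
1 - (v/c)² = 0.541671
γ = 1/√(0.541671) = 1.359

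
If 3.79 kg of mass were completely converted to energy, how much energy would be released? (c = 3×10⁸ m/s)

Using E = mc²:
c² = (3×10⁸)² = 9×10¹⁶ m²/s²
E = 3.79 × 9×10¹⁶ = 3.411×10¹⁷ J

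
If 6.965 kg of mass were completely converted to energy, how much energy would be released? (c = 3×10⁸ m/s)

Using E = mc²:
c² = (3×10⁸)² = 9×10¹⁶ m²/s²
E = 6.965 × 9×10¹⁶ = 6.269×10¹⁷ J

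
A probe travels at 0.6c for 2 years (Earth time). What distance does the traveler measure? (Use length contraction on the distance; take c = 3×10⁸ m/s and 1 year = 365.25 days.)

Earth distance: d = v × t = 0.6c × 2 yr = 1.1361×10¹⁶ m
γ = 1.2500
d' = d/γ = 1.1361×10¹⁶/1.2500 = 9.089×10¹⁵ m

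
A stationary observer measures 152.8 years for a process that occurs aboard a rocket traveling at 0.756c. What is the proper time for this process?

Dilated time Δt = 152.8 years
γ = 1/√(1 - 0.756²) = 1.528
Δt₀ = Δt/γ = 152.8/1.528 = 100.0 years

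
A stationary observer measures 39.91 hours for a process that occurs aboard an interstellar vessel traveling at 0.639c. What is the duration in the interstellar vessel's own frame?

Dilated time Δt = 39.91 hours
γ = 1/√(1 - 0.639²) = 1.300
Δt₀ = Δt/γ = 39.91/1.300 = 30.70 hours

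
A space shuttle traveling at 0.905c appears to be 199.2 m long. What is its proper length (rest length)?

Contracted length L = 199.2 m
γ = 1/√(1 - 0.905²) = 2.351
L₀ = γL = 2.351 × 199.2 = 468.3 m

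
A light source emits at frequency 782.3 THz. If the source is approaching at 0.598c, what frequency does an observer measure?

β = v/c = 0.598
(1+β)/(1-β) = 1.598/0.402 = 3.975
Doppler factor = √(3.975) = 1.994
f_obs = 782.3 × 1.994 = 1560 THz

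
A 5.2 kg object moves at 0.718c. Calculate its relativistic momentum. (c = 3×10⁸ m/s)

γ = 1/√(1 - 0.718²) = 1.4367
v = 0.718 × 3×10⁸ = 2.154×10⁸ m/s
p = γmv = 1.4367 × 5.2 × 2.154×10⁸ = 1.609×10⁹ kg·m/s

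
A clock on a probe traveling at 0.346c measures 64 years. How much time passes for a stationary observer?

Proper time Δt₀ = 64 years
γ = 1/√(1 - 0.346²) = 1.0658
Δt = γΔt₀ = 1.0658 × 64 = 68.21 years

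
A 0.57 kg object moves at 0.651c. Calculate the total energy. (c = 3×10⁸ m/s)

γ = 1/√(1 - 0.651²) = 1.3174
mc² = 0.57 × (3×10⁸)² = 5.130×10¹⁶ J
E = γmc² = 1.3174 × 5.130×10¹⁶ = 6.758×10¹⁶ J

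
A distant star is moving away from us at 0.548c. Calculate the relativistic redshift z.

β = 0.548
(1+β)/(1-β) = 1.548/0.452 = 3.4248
√(3.4248) = 1.8506
z = 1.8506 - 1 = 0.8506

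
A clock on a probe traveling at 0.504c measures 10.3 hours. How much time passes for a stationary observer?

Proper time Δt₀ = 10.3 hours
γ = 1/√(1 - 0.504²) = 1.158
Δt = γΔt₀ = 1.158 × 10.3 = 11.93 hours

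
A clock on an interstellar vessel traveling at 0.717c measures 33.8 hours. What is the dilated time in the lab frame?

Proper time Δt₀ = 33.8 hours
γ = 1/√(1 - 0.717²) = 1.4346
Δt = γΔt₀ = 1.4346 × 33.8 = 48.49 hours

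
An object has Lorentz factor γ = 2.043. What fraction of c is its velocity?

From γ = 1/√(1 - v²/c²):
1/γ² = 1/2.043² = 0.2396
v²/c² = 1 - 0.2396 = 0.7604
v/c = √(0.7604) = 0.8720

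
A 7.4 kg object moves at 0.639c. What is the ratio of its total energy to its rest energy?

E = γmc², E₀ = mc²
E/E₀ = γ = 1/√(1 - 0.639²) = 1.300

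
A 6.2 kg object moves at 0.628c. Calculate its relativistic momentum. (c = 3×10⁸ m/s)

γ = 1/√(1 - 0.628²) = 1.285
v = 0.628 × 3×10⁸ = 1.884×10⁸ m/s
p = γmv = 1.285 × 6.2 × 1.884×10⁸ = 1.501×10⁹ kg·m/s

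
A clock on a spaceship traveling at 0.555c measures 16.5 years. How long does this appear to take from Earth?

Proper time Δt₀ = 16.5 years
γ = 1/√(1 - 0.555²) = 1.20214
Δt = γΔt₀ = 1.20214 × 16.5 = 19.84 years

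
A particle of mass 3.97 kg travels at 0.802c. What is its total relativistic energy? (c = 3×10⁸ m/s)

γ = 1/√(1 - 0.802²) = 1.6741
mc² = 3.97 × (3×10⁸)² = 3.573×10¹⁷ J
E = γmc² = 1.6741 × 3.573×10¹⁷ = 5.982×10¹⁷ J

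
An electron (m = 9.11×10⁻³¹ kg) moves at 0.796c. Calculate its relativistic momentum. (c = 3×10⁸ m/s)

γ = 1/√(1 - 0.796²) = 1.652
v = 0.796 × 3×10⁸ = 2.388×10⁸ m/s
p = γmv = 1.652 × 9.11×10⁻³¹ × 2.388×10⁸ = 3.594×10⁻²² kg·m/s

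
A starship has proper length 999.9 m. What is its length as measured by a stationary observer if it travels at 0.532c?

Proper length L₀ = 999.9 m
γ = 1/√(1 - 0.532²) = 1.181
L = L₀/γ = 999.9/1.181 = 846.7 m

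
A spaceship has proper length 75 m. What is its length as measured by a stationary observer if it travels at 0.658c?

Proper length L₀ = 75 m
γ = 1/√(1 - 0.658²) = 1.328
L = L₀/γ = 75/1.328 = 56.48 m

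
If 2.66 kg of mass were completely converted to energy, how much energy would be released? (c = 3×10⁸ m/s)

Using E = mc²:
c² = (3×10⁸)² = 9×10¹⁶ m²/s²
E = 2.66 × 9×10¹⁶ = 2.394×10¹⁷ J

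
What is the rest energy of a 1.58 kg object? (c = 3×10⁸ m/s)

c² = (3×10⁸)² = 9.000×10¹⁶ m²/s²
E₀ = mc² = 1.58 × 9.000×10¹⁶ = 1.422×10¹⁷ J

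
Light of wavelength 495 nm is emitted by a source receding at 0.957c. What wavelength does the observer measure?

β = 0.957
Wavelength Doppler factor = √(1.957/0.043) = √(45.51) = 6.746
λ_obs = 495 × 6.746 = 3339 nm (redshift)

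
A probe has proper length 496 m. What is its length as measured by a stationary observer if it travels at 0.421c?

Proper length L₀ = 496 m
γ = 1/√(1 - 0.421²) = 1.1025
L = L₀/γ = 496/1.1025 = 449.9 m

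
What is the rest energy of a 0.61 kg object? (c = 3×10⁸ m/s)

c² = (3×10⁸)² = 9.000×10¹⁶ m²/s²
E₀ = mc² = 0.61 × 9.000×10¹⁶ = 5.490×10¹⁶ J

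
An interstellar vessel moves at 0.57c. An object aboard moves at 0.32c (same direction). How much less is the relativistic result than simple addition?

Classical: u' + v = 0.32 + 0.57 = 0.89c
Relativistic: u = (0.32 + 0.57)/(1 + 0.1824) = 0.89/1.1824 = 0.7527c
Difference: 0.89 - 0.7527 = 0.1373c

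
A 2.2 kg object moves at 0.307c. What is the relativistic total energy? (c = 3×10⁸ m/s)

γ = 1/√(1 - 0.307²) = 1.0507
mc² = 2.2 × (3×10⁸)² = 1.980×10¹⁷ J
E = γmc² = 1.0507 × 1.980×10¹⁷ = 2.080×10¹⁷ J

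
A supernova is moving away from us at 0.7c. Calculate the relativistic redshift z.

β = 0.7
(1+β)/(1-β) = 1.7/0.3 = 5.6667
√(5.6667) = 2.380
z = 2.380 - 1 = 1.380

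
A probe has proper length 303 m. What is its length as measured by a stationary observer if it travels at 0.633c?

Proper length L₀ = 303 m
γ = 1/√(1 - 0.633²) = 1.2917
L = L₀/γ = 303/1.2917 = 234.6 m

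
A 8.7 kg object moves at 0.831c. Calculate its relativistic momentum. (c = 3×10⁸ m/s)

γ = 1/√(1 - 0.831²) = 1.7977
v = 0.831 × 3×10⁸ = 2.493×10⁸ m/s
p = γmv = 1.7977 × 8.7 × 2.493×10⁸ = 3.899×10⁹ kg·m/s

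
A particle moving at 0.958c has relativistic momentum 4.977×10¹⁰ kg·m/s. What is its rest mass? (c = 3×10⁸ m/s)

γ = 1/√(1 - 0.958²) = 3.487
v = 0.958 × 3×10⁸ = 2.874×10⁸ m/s
m = p/(γv) = 4.977×10¹⁰/(3.487 × 2.874×10⁸) = 49.66 kg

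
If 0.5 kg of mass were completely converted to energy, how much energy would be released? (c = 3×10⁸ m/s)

Using E = mc²:
c² = (3×10⁸)² = 9×10¹⁶ m²/s²
E = 0.5 × 9×10¹⁶ = 4.500×10¹⁶ J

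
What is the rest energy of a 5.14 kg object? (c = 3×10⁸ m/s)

c² = (3×10⁸)² = 9.000×10¹⁶ m²/s²
E₀ = mc² = 5.14 × 9.000×10¹⁶ = 4.626×10¹⁷ J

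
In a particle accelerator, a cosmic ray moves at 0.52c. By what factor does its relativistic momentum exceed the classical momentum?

p_rel = γmv, p_class = mv
Ratio = γ = 1/√(1 - 0.52²)
= 1/√(0.7296) = 1.171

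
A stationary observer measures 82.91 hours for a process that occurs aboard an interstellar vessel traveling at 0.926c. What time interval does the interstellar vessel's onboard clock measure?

Dilated time Δt = 82.91 hours
γ = 1/√(1 - 0.926²) = 2.649
Δt₀ = Δt/γ = 82.91/2.649 = 31.30 hours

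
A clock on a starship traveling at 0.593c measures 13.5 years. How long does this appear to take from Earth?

Proper time Δt₀ = 13.5 years
γ = 1/√(1 - 0.593²) = 1.242
Δt = γΔt₀ = 1.242 × 13.5 = 16.77 years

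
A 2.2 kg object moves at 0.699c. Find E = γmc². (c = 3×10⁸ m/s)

γ = 1/√(1 - 0.699²) = 1.3984
mc² = 2.2 × (3×10⁸)² = 1.980×10¹⁷ J
E = γmc² = 1.3984 × 1.980×10¹⁷ = 2.769×10¹⁷ J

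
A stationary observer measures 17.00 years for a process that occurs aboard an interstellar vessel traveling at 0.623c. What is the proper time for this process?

Dilated time Δt = 17.00 years
γ = 1/√(1 - 0.623²) = 1.278
Δt₀ = Δt/γ = 17.00/1.278 = 13.30 years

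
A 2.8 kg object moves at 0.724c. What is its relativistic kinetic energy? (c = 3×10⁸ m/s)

γ = 1/√(1 - 0.724²) = 1.4497
γ - 1 = 0.4497
KE = (γ-1)mc² = 0.4497 × 2.8 × (3×10⁸)² = 1.133×10¹⁷ J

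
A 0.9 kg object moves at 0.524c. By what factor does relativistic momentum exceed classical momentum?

p_rel = γmv, p_class = mv
Ratio = γ = 1/√(1 - 0.524²) = 1.174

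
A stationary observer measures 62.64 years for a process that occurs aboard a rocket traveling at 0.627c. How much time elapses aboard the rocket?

Dilated time Δt = 62.64 years
γ = 1/√(1 - 0.627²) = 1.2837
Δt₀ = Δt/γ = 62.64/1.2837 = 48.80 years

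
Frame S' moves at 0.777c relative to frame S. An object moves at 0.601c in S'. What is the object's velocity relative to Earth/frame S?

u = (u' + v)/(1 + u'v/c²)
Numerator: 0.601 + 0.777 = 1.378
Denominator: 1 + 0.466977 = 1.466977
u = 1.378/1.466977 = 0.9393c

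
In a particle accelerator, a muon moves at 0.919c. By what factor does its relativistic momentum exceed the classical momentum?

p_rel = γmv, p_class = mv
Ratio = γ = 1/√(1 - 0.919²)
= 1/√(0.155439) = 2.536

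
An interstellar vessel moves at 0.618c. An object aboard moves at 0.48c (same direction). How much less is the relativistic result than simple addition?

Classical: u' + v = 0.48 + 0.618 = 1.098c
Relativistic: u = (0.48 + 0.618)/(1 + 0.29664) = 1.098/1.29664 = 0.8468c
Difference: 1.098 - 0.8468 = 0.2512c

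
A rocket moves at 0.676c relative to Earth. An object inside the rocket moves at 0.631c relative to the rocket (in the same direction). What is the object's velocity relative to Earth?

u = (u' + v)/(1 + u'v/c²)
Numerator: 0.631 + 0.676 = 1.307
Denominator: 1 + 0.426556 = 1.426556
u = 1.307/1.426556 = 0.9162c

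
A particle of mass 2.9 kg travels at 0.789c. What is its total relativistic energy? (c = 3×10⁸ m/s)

γ = 1/√(1 - 0.789²) = 1.6276
mc² = 2.9 × (3×10⁸)² = 2.610×10¹⁷ J
E = γmc² = 1.6276 × 2.610×10¹⁷ = 4.248×10¹⁷ J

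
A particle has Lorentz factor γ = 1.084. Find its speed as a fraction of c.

From γ = 1/√(1 - v²/c²):
1/γ² = 1/1.084² = 0.8510
v²/c² = 1 - 0.8510 = 0.1490
v/c = √(0.1490) = 0.3860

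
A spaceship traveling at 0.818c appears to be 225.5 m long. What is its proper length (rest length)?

Contracted length L = 225.5 m
γ = 1/√(1 - 0.818²) = 1.7385
L₀ = γL = 1.7385 × 225.5 = 392.0 m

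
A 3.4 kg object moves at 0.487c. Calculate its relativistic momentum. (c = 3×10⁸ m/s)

γ = 1/√(1 - 0.487²) = 1.1449
v = 0.487 × 3×10⁸ = 1.461×10⁸ m/s
p = γmv = 1.1449 × 3.4 × 1.461×10⁸ = 5.687×10⁸ kg·m/s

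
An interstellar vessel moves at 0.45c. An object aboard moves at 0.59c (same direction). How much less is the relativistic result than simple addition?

Classical: u' + v = 0.59 + 0.45 = 1.04c
Relativistic: u = (0.59 + 0.45)/(1 + 0.2655) = 1.04/1.2655 = 0.8218c
Difference: 1.04 - 0.8218 = 0.2182c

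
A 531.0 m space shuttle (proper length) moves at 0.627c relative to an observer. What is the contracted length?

Proper length L₀ = 531.0 m
γ = 1/√(1 - 0.627²) = 1.28367
L = L₀/γ = 531.0/1.28367 = 413.7 m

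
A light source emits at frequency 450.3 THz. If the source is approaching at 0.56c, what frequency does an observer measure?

β = v/c = 0.56
(1+β)/(1-β) = 1.56/0.44 = 3.545
Doppler factor = √(3.545) = 1.883
f_obs = 450.3 × 1.883 = 847.9 THz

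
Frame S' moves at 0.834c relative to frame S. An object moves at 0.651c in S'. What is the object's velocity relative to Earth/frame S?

u = (u' + v)/(1 + u'v/c²)
Numerator: 0.651 + 0.834 = 1.485
Denominator: 1 + 0.542934 = 1.542934
u = 1.485/1.542934 = 0.9625c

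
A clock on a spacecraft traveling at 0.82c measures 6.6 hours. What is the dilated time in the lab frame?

Proper time Δt₀ = 6.6 hours
γ = 1/√(1 - 0.82²) = 1.747
Δt = γΔt₀ = 1.747 × 6.6 = 11.53 hours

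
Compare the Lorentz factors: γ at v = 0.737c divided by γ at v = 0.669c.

γ₁ = 1/√(1 - 0.737²) = 1.480
γ₂ = 1/√(1 - 0.669²) = 1.345
γ₁/γ₂ = 1.480/1.345 = 1.100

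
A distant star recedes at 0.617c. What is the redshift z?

β = 0.617
(1+β)/(1-β) = 1.617/0.383 = 4.222
√(4.222) = 2.055
z = 2.055 - 1 = 1.055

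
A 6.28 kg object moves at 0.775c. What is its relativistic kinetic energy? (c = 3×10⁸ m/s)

γ = 1/√(1 - 0.775²) = 1.5824
γ - 1 = 0.5824
KE = (γ-1)mc² = 0.5824 × 6.28 × (3×10⁸)² = 3.292×10¹⁷ J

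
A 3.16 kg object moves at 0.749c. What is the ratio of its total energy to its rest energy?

E = γmc², E₀ = mc²
E/E₀ = γ = 1/√(1 - 0.749²) = 1.509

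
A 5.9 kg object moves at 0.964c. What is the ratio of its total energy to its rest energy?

E = γmc², E₀ = mc²
E/E₀ = γ = 1/√(1 - 0.964²) = 3.761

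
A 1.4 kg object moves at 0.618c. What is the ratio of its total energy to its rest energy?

E = γmc², E₀ = mc²
E/E₀ = γ = 1/√(1 - 0.618²) = 1.272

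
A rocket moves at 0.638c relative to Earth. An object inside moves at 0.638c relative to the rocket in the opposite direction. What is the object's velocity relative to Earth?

Object's velocity in rocket frame is u' = -0.638c
u = (u' + v)/(1 + u'v/c²) = (v - 0.638)/(1 - 0.638·v/c²)
Numerator: 0.638 - 0.638 = 0
Denominator: 1 - 0.407044 = 0.592956
u = 0/0.592956 = 0c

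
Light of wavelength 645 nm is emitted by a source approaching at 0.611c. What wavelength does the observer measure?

β = 0.611
Wavelength Doppler factor = √(0.389/1.611) = √(0.24146) = 0.49139
λ_obs = 645 × 0.49139 = 316.9 nm (blueshift)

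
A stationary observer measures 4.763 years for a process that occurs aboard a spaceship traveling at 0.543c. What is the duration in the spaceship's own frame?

Dilated time Δt = 4.763 years
γ = 1/√(1 - 0.543²) = 1.19086
Δt₀ = Δt/γ = 4.763/1.19086 = 4.000 years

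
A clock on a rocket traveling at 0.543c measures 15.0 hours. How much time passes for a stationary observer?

Proper time Δt₀ = 15.0 hours
γ = 1/√(1 - 0.543²) = 1.1909
Δt = γΔt₀ = 1.1909 × 15.0 = 17.86 hours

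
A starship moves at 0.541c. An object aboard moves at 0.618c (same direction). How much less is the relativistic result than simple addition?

Classical: u' + v = 0.618 + 0.541 = 1.159c
Relativistic: u = (0.618 + 0.541)/(1 + 0.334338) = 1.159/1.334338 = 0.8686c
Difference: 1.159 - 0.8686 = 0.2904c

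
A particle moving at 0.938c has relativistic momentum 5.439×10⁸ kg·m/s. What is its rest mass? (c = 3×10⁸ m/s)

γ = 1/√(1 - 0.938²) = 2.885
v = 0.938 × 3×10⁸ = 2.814×10⁸ m/s
m = p/(γv) = 5.439×10⁸/(2.885 × 2.814×10⁸) = 0.6700 kg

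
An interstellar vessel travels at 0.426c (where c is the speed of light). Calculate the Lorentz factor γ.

v/c = 0.426, so (v/c)² = 0.181476
1 - (v/c)² = 0.818524
γ = 1/√(0.818524) = 1.105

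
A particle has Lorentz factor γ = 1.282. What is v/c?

From γ = 1/√(1 - v²/c²):
1/γ² = 1/1.282² = 0.60845
v²/c² = 1 - 0.60845 = 0.39155
v/c = √(0.39155) = 0.6257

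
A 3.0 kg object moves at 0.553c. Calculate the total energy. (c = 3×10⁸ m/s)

γ = 1/√(1 - 0.553²) = 1.2002
mc² = 3.0 × (3×10⁸)² = 2.700×10¹⁷ J
E = γmc² = 1.2002 × 2.700×10¹⁷ = 3.241×10¹⁷ J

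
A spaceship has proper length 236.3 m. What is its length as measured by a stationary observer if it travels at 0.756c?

Proper length L₀ = 236.3 m
γ = 1/√(1 - 0.756²) = 1.5277
L = L₀/γ = 236.3/1.5277 = 154.7 m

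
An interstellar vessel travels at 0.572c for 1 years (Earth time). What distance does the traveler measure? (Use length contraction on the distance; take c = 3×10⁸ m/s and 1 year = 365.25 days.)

Earth distance: d = v × t = 0.572c × 1 yr = 5.415×10¹⁵ m
γ = 1.219
d' = d/γ = 5.415×10¹⁵/1.219 = 4.442×10¹⁵ m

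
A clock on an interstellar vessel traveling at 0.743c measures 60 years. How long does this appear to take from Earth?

Proper time Δt₀ = 60 years
γ = 1/√(1 - 0.743²) = 1.4941
Δt = γΔt₀ = 1.4941 × 60 = 89.65 years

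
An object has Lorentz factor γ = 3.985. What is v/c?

From γ = 1/√(1 - v²/c²):
1/γ² = 1/3.985² = 0.06297
v²/c² = 1 - 0.06297 = 0.9370
v/c = √(0.9370) = 0.9680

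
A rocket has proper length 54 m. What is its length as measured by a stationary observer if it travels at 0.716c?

Proper length L₀ = 54 m
γ = 1/√(1 - 0.716²) = 1.4325
L = L₀/γ = 54/1.4325 = 37.70 m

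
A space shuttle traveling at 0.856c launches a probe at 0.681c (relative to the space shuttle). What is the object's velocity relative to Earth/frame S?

u = (u' + v)/(1 + u'v/c²)
Numerator: 0.681 + 0.856 = 1.537
Denominator: 1 + 0.582936 = 1.582936
u = 1.537/1.582936 = 0.9710c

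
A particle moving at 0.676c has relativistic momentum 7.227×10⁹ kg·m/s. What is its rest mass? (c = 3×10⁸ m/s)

γ = 1/√(1 - 0.676²) = 1.357
v = 0.676 × 3×10⁸ = 2.028×10⁸ m/s
m = p/(γv) = 7.227×10⁹/(1.357 × 2.028×10⁸) = 26.26 kg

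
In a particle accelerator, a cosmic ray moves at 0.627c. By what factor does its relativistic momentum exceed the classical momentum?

p_rel = γmv, p_class = mv
Ratio = γ = 1/√(1 - 0.627²)
= 1/√(0.606871) = 1.284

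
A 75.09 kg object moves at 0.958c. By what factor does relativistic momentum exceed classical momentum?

p_rel = γmv, p_class = mv
Ratio = γ = 1/√(1 - 0.958²) = 3.487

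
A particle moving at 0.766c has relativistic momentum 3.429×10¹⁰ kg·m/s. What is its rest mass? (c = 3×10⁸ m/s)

γ = 1/√(1 - 0.766²) = 1.5556
v = 0.766 × 3×10⁸ = 2.298×10⁸ m/s
m = p/(γv) = 3.429×10¹⁰/(1.5556 × 2.298×10⁸) = 95.92 kg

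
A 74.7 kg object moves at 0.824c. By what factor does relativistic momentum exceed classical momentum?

p_rel = γmv, p_class = mv
Ratio = γ = 1/√(1 - 0.824²) = 1.765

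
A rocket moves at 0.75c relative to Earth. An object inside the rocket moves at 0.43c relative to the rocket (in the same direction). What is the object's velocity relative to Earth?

u = (u' + v)/(1 + u'v/c²)
Numerator: 0.43 + 0.75 = 1.18
Denominator: 1 + 0.3225 = 1.3225
u = 1.18/1.3225 = 0.8922c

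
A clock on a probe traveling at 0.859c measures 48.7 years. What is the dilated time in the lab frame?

Proper time Δt₀ = 48.7 years
γ = 1/√(1 - 0.859²) = 1.9532
Δt = γΔt₀ = 1.9532 × 48.7 = 95.12 years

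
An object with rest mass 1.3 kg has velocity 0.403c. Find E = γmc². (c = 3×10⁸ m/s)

γ = 1/√(1 - 0.403²) = 1.0927
mc² = 1.3 × (3×10⁸)² = 1.170×10¹⁷ J
E = γmc² = 1.0927 × 1.170×10¹⁷ = 1.278×10¹⁷ J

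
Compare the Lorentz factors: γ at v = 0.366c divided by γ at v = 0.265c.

γ₁ = 1/√(1 - 0.366²) = 1.0746
γ₂ = 1/√(1 - 0.265²) = 1.0371
γ₁/γ₂ = 1.0746/1.0371 = 1.036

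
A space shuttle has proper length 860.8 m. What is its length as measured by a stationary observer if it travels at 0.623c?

Proper length L₀ = 860.8 m
γ = 1/√(1 - 0.623²) = 1.2784
L = L₀/γ = 860.8/1.2784 = 673.3 m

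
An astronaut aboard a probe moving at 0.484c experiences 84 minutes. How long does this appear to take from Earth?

Proper time Δt₀ = 84 minutes
γ = 1/√(1 - 0.484²) = 1.14277
Δt = γΔt₀ = 1.14277 × 84 = 95.99 minutes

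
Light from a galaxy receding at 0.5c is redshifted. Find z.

β = 0.5
(1+β)/(1-β) = 1.5/0.5 = 3.000
√(3.000) = 1.7321
z = 1.7321 - 1 = 0.7321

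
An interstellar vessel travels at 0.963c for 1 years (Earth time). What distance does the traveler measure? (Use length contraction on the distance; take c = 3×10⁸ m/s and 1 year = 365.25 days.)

Earth distance: d = v × t = 0.963c × 1 yr = 9.117×10¹⁵ m
γ = 3.711
d' = d/γ = 9.117×10¹⁵/3.711 = 2.457×10¹⁵ m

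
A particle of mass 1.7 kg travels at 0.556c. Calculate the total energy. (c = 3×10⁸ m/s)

γ = 1/√(1 - 0.556²) = 1.203
mc² = 1.7 × (3×10⁸)² = 1.530×10¹⁷ J
E = γmc² = 1.203 × 1.530×10¹⁷ = 1.841×10¹⁷ J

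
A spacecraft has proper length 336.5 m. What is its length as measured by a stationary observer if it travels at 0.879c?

Proper length L₀ = 336.5 m
γ = 1/√(1 - 0.879²) = 2.097
L = L₀/γ = 336.5/2.097 = 160.5 m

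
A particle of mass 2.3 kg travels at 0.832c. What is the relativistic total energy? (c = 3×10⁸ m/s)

γ = 1/√(1 - 0.832²) = 1.8025
mc² = 2.3 × (3×10⁸)² = 2.070×10¹⁷ J
E = γmc² = 1.8025 × 2.070×10¹⁷ = 3.731×10¹⁷ J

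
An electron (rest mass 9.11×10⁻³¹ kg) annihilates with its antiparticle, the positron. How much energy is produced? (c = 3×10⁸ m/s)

Both particles have the same rest mass, so total mass = 2m
E = 2m·c² = 2 × 9.11×10⁻³¹ × (3×10⁸)²
= 2 × 9.11×10⁻³¹ × 9×10¹⁶
= 1.640×10⁻¹³ J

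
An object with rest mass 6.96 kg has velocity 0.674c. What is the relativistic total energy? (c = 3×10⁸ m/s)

γ = 1/√(1 - 0.674²) = 1.35367
mc² = 6.96 × (3×10⁸)² = 6.264×10¹⁷ J
E = γmc² = 1.35367 × 6.264×10¹⁷ = 8.479×10¹⁷ J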